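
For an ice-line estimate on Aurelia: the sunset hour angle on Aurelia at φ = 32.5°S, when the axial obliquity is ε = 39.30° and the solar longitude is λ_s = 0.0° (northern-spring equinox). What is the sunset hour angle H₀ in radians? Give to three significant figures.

H₀ = 1.57 rad

Solar declination: sin δ = sin ε · sin λ_s = sin 39.30° × sin 0.0° = 0.00000, so δ = +0.000°.
cos H₀ = −tan φ · tan δ = −tan(-32.5°) × tan(+0.000°) = 0.0000, so H₀ = 1.5708 rad = 90.00°.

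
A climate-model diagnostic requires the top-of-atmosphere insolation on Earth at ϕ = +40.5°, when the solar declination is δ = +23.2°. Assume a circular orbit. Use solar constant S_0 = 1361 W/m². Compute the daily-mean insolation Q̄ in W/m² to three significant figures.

Q̄ ≈ 497 W/m²

cos h₀ = −tan(+40.5°) tan(+23.200°) = -0.3661, h₀ = 1.9456 rad.
Bracket: h₀ sin ϕ sin δ + cos ϕ cos δ sin h₀ = 1.9456×0.64945×0.39394 + 0.76041×0.91914×0.93059 = 0.497771 + 0.650411 = 1.148182.
Q̄ = (S_0/π) × [bracket] = (1361/π) × 1.148182 = 497.4 W/m².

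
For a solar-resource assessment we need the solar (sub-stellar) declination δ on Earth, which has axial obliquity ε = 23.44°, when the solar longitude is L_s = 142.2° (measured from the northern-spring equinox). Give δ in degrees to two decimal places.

δ = +14.11°

sin δ = sin ε · sin L_s = sin 23.44° × sin 142.2° = 0.243807.
δ = arcsin(0.243807) = +14.11°.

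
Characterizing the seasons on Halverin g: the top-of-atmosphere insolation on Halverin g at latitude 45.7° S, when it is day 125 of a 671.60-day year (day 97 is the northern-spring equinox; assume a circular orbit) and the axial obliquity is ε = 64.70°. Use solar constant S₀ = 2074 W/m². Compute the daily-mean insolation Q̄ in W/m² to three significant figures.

Solar longitude: λ_s = 360° × (125 − 97)/671.60 = 15.009°.
sin δ = sin 64.70° × sin 15.009° = 0.23413, so δ = +13.540°.
cos H₀ = −tan(-45.7°) tan(+13.540°) = 0.2468, H₀ = 1.3214 rad.
Bracket: H₀ sin φ sin δ + cos φ cos δ sin H₀ = 1.3214×-0.71569×0.23413 + 0.69842×0.97221×0.96907 = -0.221420 + 0.658009 = 0.436589.
Q̄ = (S₀/π) × [bracket] = (2074/π) × 0.436589 = 288.2 W/m².

Q̄ ≈ 288 W/m²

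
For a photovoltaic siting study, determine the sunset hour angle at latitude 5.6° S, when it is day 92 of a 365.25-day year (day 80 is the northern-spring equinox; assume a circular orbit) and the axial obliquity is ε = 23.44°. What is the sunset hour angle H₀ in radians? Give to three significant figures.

Solar longitude: λ_s = 360° × (92 − 80)/365.25 = 11.828°.
sin δ = sin 23.44° × sin 11.828° = 0.08153, so δ = +4.677°.
cos H₀ = −tan φ · tan δ = −tan(-5.6°) × tan(+4.677°) = 0.0080, so H₀ = 1.5628 rad = 89.54°.

H₀ = 1.56 rad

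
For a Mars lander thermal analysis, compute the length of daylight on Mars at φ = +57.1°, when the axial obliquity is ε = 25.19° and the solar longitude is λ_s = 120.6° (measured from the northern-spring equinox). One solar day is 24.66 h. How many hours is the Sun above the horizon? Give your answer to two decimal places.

Solar declination: sin δ = sin ε · sin λ_s = sin 25.19° × sin 120.6° = 0.36635, so δ = +21.491°.
cos H₀ = −tan φ · tan δ = −tan(+57.1°) × tan(+21.491°) = -0.6086, so H₀ = 2.2251 rad = 127.49°.
Daylight = 2H₀/(2π) × 24.66 h = (2.2251/π) × 24.66 = 17.47 h.

17.47 h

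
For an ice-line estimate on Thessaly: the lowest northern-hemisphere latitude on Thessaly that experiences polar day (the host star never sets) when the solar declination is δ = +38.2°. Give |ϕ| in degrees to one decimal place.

Polar day requires cos h₀ = −tan ϕ tan δ ≤ −1, i.e. tan ϕ tan δ ≥ 1.
The boundary is |tan ϕ| · |tan δ| = 1, so |ϕ| = 90° − |δ| = 90° − 38.2° = 51.8° in the northern hemisphere.

|ϕ| = 51.8°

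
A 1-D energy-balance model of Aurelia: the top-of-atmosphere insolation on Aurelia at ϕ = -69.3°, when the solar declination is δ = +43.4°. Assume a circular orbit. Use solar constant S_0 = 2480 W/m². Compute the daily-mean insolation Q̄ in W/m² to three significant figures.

cos h₀ = −tan(-69.3°) tan(+43.400°) = 2.5026 ≥ 1 ⇒ polar night, h₀ = 0 and Q̄ = 0.

Q̄ ≈ 0.00 W/m²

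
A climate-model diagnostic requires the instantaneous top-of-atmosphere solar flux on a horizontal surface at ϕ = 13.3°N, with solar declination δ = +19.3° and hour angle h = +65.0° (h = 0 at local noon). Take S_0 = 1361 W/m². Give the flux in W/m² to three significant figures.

cos θ_z = sin ϕ sin δ + cos ϕ cos δ cos h = 0.076035 + 0.388169 = 0.464204.
Flux = S_0 · cos θ_z = 1361 × 0.464204 = 631.8 W/m².

632 W/m²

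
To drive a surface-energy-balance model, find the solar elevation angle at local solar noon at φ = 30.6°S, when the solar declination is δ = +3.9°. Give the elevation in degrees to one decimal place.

55.5°

At local noon the hour angle is zero, so the zenith angle equals |φ − δ| = |-30.6° − (+3.900°)| = 34.500°.
Elevation = 90° − 34.500° = 55.5°.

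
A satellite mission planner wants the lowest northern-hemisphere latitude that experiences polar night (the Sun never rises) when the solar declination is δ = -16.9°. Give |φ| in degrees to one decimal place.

Polar night requires cos H₀ = −tan φ tan δ ≥ 1, i.e. tan φ tan δ ≤ −1.
The boundary is |tan φ| · |tan δ| = 1, so |φ| = 90° − |δ| = 90° − 16.9° = 73.1° in the northern hemisphere.

|φ| = 73.1°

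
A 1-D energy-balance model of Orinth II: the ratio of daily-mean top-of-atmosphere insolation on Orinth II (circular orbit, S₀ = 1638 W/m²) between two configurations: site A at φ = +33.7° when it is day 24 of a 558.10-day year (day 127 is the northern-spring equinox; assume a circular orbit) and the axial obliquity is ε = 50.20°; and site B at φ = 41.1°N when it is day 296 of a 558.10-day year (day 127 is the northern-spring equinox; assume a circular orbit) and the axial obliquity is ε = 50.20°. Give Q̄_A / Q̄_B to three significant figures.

— Configuration A (φ=+33.7°):
Solar longitude: λ_s = 360° × (24 − 127)/558.10 = -66.440°, i.e. -66.440° + 360° = 293.560°.
sin δ = sin 50.20° × sin 293.560° = -0.70424, so δ = -44.768°.
cos H₀ = −tan(+33.7°) tan(-44.768°) = 0.6615, H₀ = 0.8479 rad.
Bracket: H₀ sin φ sin δ + cos φ cos δ sin H₀ = 0.8479×0.55484×-0.70424 + 0.83195×0.70996×0.74991 = -0.331309 + 0.442935 = 0.111626.
Q̄ = (S₀/π) × [bracket] = (1638/π) × 0.111626 = 58.201 W/m².
— Configuration B (φ=+41.1°):
Solar longitude: λ_s = 360° × (296 − 127)/558.10 = 109.013°.
sin δ = sin 50.20° × sin 109.013° = 0.72637, so δ = +46.583°.
cos H₀ = −tan(+41.1°) tan(+46.583°) = -0.9219, H₀ = 2.7439 rad.
Bracket: H₀ sin φ sin δ + cos φ cos δ sin H₀ = 2.7439×0.65738×0.72637 + 0.75356×0.68730×0.38733 = 1.310215 + 0.200607 = 1.510822.
Q̄ = (S₀/π) × [bracket] = (1638/π) × 1.510822 = 787.73 W/m².
Ratio Q̄_A / Q̄_B = 58.201 / 787.73 = 0.07388.

Q̄_A / Q̄_B ≈ 0.0739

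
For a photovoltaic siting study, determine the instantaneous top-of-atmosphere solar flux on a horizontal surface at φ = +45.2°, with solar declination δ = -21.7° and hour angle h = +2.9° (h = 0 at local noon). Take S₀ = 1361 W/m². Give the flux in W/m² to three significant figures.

533 W/m²

cos θ_z = sin φ sin δ + cos φ cos δ cos h = -0.262361 + 0.653860 = 0.391499.
Flux = S₀ · cos θ_z = 1361 × 0.391499 = 532.8 W/m².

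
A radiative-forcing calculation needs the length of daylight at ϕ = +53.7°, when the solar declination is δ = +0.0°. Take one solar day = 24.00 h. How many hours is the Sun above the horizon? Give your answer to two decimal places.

cos h₀ = −tan ϕ · tan δ = −tan(+53.7°) × tan(+0.000°) = -0.0000, so h₀ = 1.5708 rad = 90.00°.
Daylight = 2h₀/(2π) × 24.00 h = (1.5708/π) × 24.00 = 12.00 h.

12.00 h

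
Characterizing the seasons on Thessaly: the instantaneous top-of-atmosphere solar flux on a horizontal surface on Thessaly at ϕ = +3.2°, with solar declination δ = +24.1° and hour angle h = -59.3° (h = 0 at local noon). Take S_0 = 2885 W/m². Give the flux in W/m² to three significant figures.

1.41e+03 W/m²

cos θ_z = sin ϕ sin δ + cos ϕ cos δ cos h = 0.022794 + 0.465314 = 0.488108.
Flux = S_0 · cos θ_z = 2885 × 0.488108 = 1408 W/m².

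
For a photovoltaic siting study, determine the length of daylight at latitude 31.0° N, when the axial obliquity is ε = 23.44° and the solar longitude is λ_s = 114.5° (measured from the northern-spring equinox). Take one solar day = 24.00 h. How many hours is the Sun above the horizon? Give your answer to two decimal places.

Solar declination: sin δ = sin ε · sin λ_s = sin 23.44° × sin 114.5° = 0.36197, so δ = +21.221°.
cos H₀ = −tan φ · tan δ = −tan(+31.0°) × tan(+21.221°) = -0.2333, so H₀ = 1.8063 rad = 103.49°.
Daylight = 2H₀/(2π) × 24.00 h = (1.8063/π) × 24.00 = 13.80 h.

13.80 h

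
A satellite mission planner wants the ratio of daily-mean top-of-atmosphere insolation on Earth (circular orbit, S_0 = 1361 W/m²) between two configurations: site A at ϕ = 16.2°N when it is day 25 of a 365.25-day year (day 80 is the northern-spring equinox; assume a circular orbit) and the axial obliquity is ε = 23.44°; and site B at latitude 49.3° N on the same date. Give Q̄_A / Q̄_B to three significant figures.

— Configuration A (ϕ=+16.2°):
Solar longitude: L_s = 360° × (25 − 80)/365.25 = -54.209°, i.e. -54.209° + 360° = 305.791°.
sin δ = sin 23.44° × sin 305.791° = -0.32267, so δ = -18.824°.
cos h₀ = −tan(+16.2°) tan(-18.824°) = 0.0990, h₀ = 1.4716 rad.
Bracket: h₀ sin ϕ sin δ + cos ϕ cos δ sin h₀ = 1.4716×0.27899×-0.32267 + 0.96029×0.94651×0.99508 = -0.132476 + 0.904452 = 0.771976.
Q̄ = (S_0/π) × [bracket] = (1361/π) × 0.771976 = 334.44 W/m².
— Configuration B (ϕ=+49.3°):
cos h₀ = −tan(+49.3°) tan(-18.824°) = 0.3963, h₀ = 1.1633 rad.
Bracket: h₀ sin ϕ sin δ + cos ϕ cos δ sin h₀ = 1.1633×0.75813×-0.32267 + 0.65210×0.94651×0.91810 = -0.284573 + 0.566669 = 0.282096.
Q̄ = (S_0/π) × [bracket] = (1361/π) × 0.282096 = 122.21 W/m².
Ratio Q̄_A / Q̄_B = 334.44 / 122.21 = 2.737.

Q̄_A / Q̄_B ≈ 2.74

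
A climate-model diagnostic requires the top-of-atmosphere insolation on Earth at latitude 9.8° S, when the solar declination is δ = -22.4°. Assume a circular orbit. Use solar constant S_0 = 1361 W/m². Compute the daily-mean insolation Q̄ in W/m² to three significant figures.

cos h₀ = −tan(-9.8°) tan(-22.400°) = -0.0712, h₀ = 1.6421 rad.
Bracket: h₀ sin ϕ sin δ + cos ϕ cos δ sin h₀ = 1.6421×-0.17021×-0.38107 + 0.98541×0.92455×0.99746 = 0.106510 + 0.908747 = 1.015257.
Q̄ = (S_0/π) × [bracket] = (1361/π) × 1.015257 = 439.8 W/m².

Q̄ ≈ 440 W/m²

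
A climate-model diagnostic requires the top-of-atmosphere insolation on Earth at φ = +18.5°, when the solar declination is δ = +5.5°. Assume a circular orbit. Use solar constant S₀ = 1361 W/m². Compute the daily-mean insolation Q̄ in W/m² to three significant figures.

Q̄ ≈ 430 W/m²

cos H₀ = −tan(+18.5°) tan(+5.500°) = -0.0322, H₀ = 1.6030 rad.
Bracket: H₀ sin φ sin δ + cos φ cos δ sin H₀ = 1.6030×0.31730×0.09585 + 0.94832×0.99540×0.99948 = 0.048752 + 0.943467 = 0.992219.
Q̄ = (S₀/π) × [bracket] = (1361/π) × 0.992219 = 429.8 W/m².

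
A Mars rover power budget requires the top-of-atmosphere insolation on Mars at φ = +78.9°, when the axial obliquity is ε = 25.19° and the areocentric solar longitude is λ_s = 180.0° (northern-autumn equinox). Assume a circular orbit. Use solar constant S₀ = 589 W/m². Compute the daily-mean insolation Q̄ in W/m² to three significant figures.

sin δ = sin 25.19° × sin 180.0° = 0.00000, so δ = +0.000°.
cos H₀ = −tan(+78.9°) tan(+0.000°) = -0.0000, H₀ = 1.5708 rad.
Bracket: H₀ sin φ sin δ + cos φ cos δ sin H₀ = 1.5708×0.98129×0.00000 + 0.19252×1.00000×1.00000 = 0.000000 + 0.192520 = 0.192520.
Q̄ = (S₀/π) × [bracket] = (589/π) × 0.192520 = 36.09 W/m².

Q̄ ≈ 36.1 W/m²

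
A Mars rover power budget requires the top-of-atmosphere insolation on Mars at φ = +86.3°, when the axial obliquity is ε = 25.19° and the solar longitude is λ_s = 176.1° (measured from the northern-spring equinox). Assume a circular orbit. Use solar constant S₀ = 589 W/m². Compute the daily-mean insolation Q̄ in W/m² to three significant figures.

Q̄ ≈ 21.8 W/m²

Solar declination: sin δ = sin ε · sin λ_s = sin 25.19° × sin 176.1° = 0.02895, so δ = +1.659°.
cos H₀ = −tan(+86.3°) tan(+1.659°) = -0.4478, H₀ = 2.0352 rad.
Bracket: H₀ sin φ sin δ + cos φ cos δ sin H₀ = 2.0352×0.99792×0.02895 + 0.06453×0.99958×0.89411 = 0.058796 + 0.057673 = 0.116469.
Q̄ = (S₀/π) × [bracket] = (589/π) × 0.116469 = 21.84 W/m².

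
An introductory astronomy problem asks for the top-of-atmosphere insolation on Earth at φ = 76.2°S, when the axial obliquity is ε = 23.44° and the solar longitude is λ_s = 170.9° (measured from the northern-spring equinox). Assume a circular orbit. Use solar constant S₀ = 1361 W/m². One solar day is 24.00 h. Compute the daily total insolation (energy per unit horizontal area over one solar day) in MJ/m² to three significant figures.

5.61 MJ/m²

Solar declination: sin δ = sin ε · sin λ_s = sin 23.44° × sin 170.9° = 0.06291, so δ = +3.607°.
cos H₀ = −tan(-76.2°) tan(+3.607°) = 0.2566, H₀ = 1.3112 rad.
Bracket: H₀ sin φ sin δ + cos φ cos δ sin H₀ = 1.3112×-0.97113×0.06291 + 0.23853×0.99802×0.96651 = -0.080106 + 0.230085 = 0.149979.
Q̄ = (S₀/π) × [bracket] = (1361/π) × 0.149979 = 64.974 W/m².
Daily total = Q̄ × 24.00 h × 3600 s/h = 64.974 × 24.00 × 3600 / 10⁶ = 5.614 MJ/m².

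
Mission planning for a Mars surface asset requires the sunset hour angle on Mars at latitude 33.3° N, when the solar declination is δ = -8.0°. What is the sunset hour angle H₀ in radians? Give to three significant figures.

H₀ = 1.48 rad

cos H₀ = −tan φ · tan δ = −tan(+33.3°) × tan(-8.000°) = 0.0923, so H₀ = 1.4783 rad = 84.70°.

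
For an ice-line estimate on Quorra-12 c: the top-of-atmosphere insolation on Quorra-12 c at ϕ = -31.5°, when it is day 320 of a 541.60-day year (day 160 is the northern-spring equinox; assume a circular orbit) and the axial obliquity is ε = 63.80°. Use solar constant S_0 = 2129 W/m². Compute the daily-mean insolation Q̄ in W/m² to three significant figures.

Solar longitude: L_s = 360° × (320 − 160)/541.60 = 106.352°.
sin δ = sin 63.80° × sin 106.352° = 0.86097, so δ = +59.425°.
cos h₀ = −tan(-31.5°) tan(+59.425°) = 1.0372 ≥ 1 ⇒ polar night, h₀ = 0 and Q̄ = 0.

Q̄ ≈ 0.00 W/m²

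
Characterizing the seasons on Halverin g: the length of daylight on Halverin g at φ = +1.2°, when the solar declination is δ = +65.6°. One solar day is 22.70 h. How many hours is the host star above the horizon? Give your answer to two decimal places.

11.68 h

cos H₀ = −tan φ · tan δ = −tan(+1.2°) × tan(+65.600°) = -0.0462, so H₀ = 1.6170 rad = 92.65°.
Daylight = 2H₀/(2π) × 22.70 h = (1.6170/π) × 22.70 = 11.68 h.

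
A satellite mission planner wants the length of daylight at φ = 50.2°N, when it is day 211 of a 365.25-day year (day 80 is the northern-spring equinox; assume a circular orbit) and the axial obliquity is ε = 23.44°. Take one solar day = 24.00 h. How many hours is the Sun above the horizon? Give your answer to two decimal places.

Solar longitude: λ_s = 360° × (211 − 80)/365.25 = 129.117°.
sin δ = sin 23.44° × sin 129.117° = 0.30863, so δ = +17.977°.
cos H₀ = −tan φ · tan δ = −tan(+50.2°) × tan(+17.977°) = -0.3894, so H₀ = 1.9708 rad = 112.92°.
Daylight = 2H₀/(2π) × 24.00 h = (1.9708/π) × 24.00 = 15.06 h.

15.06 h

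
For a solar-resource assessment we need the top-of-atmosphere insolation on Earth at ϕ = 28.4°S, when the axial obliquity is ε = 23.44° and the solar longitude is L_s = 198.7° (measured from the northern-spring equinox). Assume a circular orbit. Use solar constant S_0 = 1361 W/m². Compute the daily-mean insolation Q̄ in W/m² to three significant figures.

Solar declination: sin δ = sin ε · sin L_s = sin 23.44° × sin 198.7° = -0.12754, so δ = -7.327°.
cos h₀ = −tan(-28.4°) tan(-7.327°) = -0.0695, h₀ = 1.6404 rad.
Bracket: h₀ sin ϕ sin δ + cos ϕ cos δ sin h₀ = 1.6404×-0.47562×-0.12754 + 0.87965×0.99183×0.99758 = 0.099508 + 0.870352 = 0.969860.
Q̄ = (S_0/π) × [bracket] = (1361/π) × 0.969860 = 420.2 W/m².

Q̄ ≈ 420 W/m²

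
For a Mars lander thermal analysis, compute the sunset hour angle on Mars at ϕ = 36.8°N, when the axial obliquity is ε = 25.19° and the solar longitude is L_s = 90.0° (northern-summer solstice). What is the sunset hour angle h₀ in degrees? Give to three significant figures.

Solar declination: sin δ = sin ε · sin L_s = sin 25.19° × sin 90.0° = 0.42562, so δ = +25.190°.
cos h₀ = −tan ϕ · tan δ = −tan(+36.8°) × tan(+25.190°) = -0.3519, so h₀ = 1.9304 rad = 110.60°.

h₀ = 111°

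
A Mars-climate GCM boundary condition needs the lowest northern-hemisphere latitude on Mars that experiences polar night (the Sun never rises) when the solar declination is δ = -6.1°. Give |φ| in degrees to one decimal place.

Polar night requires cos H₀ = −tan φ tan δ ≥ 1, i.e. tan φ tan δ ≤ −1.
The boundary is |tan φ| · |tan δ| = 1, so |φ| = 90° − |δ| = 90° − 6.1° = 83.9° in the northern hemisphere.

|φ| = 83.9°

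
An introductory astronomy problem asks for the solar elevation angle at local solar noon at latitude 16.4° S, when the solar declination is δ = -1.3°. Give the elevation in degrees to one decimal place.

At local noon the hour angle is zero, so the zenith angle equals |ϕ − δ| = |-16.4° − (-1.300°)| = 15.100°.
Elevation = 90° − 15.100° = 74.9°.

74.9°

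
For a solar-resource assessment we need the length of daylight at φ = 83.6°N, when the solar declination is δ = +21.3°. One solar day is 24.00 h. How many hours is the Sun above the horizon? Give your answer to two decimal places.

24.00 h

Sunrise equation: cos H₀ = −tan φ · tan δ = -3.4759 ≤ −1, so the Sun never sets (polar day) and H₀ = π.
Daylight = 2H₀/(2π) × 24.00 h = (3.1416/π) × 24.00 = 24.00 h.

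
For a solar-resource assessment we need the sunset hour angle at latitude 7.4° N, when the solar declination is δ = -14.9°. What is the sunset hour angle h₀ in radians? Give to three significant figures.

h₀ = 1.54 rad

cos h₀ = −tan ϕ · tan δ = −tan(+7.4°) × tan(-14.900°) = 0.0346, so h₀ = 1.5362 rad = 88.02°.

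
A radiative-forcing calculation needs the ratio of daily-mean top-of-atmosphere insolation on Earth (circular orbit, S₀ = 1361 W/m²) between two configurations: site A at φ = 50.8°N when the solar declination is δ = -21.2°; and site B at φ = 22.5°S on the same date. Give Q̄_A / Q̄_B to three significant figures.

Q̄_A / Q̄_B ≈ 0.199

— Configuration A (φ=+50.8°):
cos H₀ = −tan(+50.8°) tan(-21.200°) = 0.4756, H₀ = 1.0752 rad.
Bracket: H₀ sin φ sin δ + cos φ cos δ sin H₀ = 1.0752×0.77494×-0.36162 + 0.63203×0.93232×0.87967 = -0.301307 + 0.518349 = 0.217042.
Q̄ = (S₀/π) × [bracket] = (1361/π) × 0.217042 = 94.027 W/m².
— Configuration B (φ=-22.5°):
cos H₀ = −tan(-22.5°) tan(-21.200°) = -0.1607, H₀ = 1.7322 rad.
Bracket: H₀ sin φ sin δ + cos φ cos δ sin H₀ = 1.7322×-0.38268×-0.36162 + 0.92388×0.93232×0.98701 = 0.239710 + 0.850163 = 1.089873.
Q̄ = (S₀/π) × [bracket] = (1361/π) × 1.089873 = 472.15 W/m².
Ratio Q̄_A / Q̄_B = 94.027 / 472.15 = 0.1991.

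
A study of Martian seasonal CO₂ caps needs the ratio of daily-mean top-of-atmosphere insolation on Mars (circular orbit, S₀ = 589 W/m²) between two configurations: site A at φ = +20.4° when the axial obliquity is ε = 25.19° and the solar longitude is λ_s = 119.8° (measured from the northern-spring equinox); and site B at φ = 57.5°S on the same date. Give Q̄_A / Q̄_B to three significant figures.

— Configuration A (φ=+20.4°):
Solar declination: sin δ = sin ε · sin λ_s = sin 25.19° × sin 119.8° = 0.36934, so δ = +21.675°.
cos H₀ = −tan(+20.4°) tan(+21.675°) = -0.1478, H₀ = 1.7191 rad.
Bracket: H₀ sin φ sin δ + cos φ cos δ sin H₀ = 1.7191×0.34857×0.36934 + 0.93728×0.92929×0.98902 = 0.221318 + 0.861441 = 1.082759.
Q̄ = (S₀/π) × [bracket] = (589/π) × 1.082759 = 203.00 W/m².
— Configuration B (φ=-57.5°):
cos H₀ = −tan(-57.5°) tan(+21.675°) = 0.6239, H₀ = 0.8971 rad.
Bracket: H₀ sin φ sin δ + cos φ cos δ sin H₀ = 0.8971×-0.84339×0.36934 + 0.53730×0.92929×0.78154 = -0.279445 + 0.390229 = 0.110784.
Q̄ = (S₀/π) × [bracket] = (589/π) × 0.110784 = 20.770 W/m².
Ratio Q̄_A / Q̄_B = 203.00 / 20.770 = 9.774.

Q̄_A / Q̄_B ≈ 9.77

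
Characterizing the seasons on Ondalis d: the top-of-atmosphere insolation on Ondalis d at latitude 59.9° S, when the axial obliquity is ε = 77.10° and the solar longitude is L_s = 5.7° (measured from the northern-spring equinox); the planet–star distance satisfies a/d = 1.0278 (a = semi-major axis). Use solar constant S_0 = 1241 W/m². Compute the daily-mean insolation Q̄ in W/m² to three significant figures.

Q̄ ≈ 156 W/m²

Solar declination: sin δ = sin ε · sin L_s = sin 77.10° × sin 5.7° = 0.09681, so δ = +5.556°.
cos h₀ = −tan(-59.9°) tan(+5.556°) = 0.1678, h₀ = 1.4022 rad.
Bracket: h₀ sin ϕ sin δ + cos ϕ cos δ sin h₀ = 1.4022×-0.86515×0.09681 + 0.50151×0.99530×0.98582 = -0.117442 + 0.492075 = 0.374633.
Inverse-square distance factor (a/d)² = 1.0278² = 1.056373.
Q̄ = (S_0/π) × 1.056373 × [bracket] = (1241/π) × 1.056373 × 0.374633 = 156.3 W/m².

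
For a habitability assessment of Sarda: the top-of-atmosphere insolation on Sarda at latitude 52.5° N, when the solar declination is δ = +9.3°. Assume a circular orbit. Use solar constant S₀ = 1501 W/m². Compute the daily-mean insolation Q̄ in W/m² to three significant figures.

cos H₀ = −tan(+52.5°) tan(+9.300°) = -0.2134, H₀ = 1.7859 rad.
Bracket: H₀ sin φ sin δ + cos φ cos δ sin H₀ = 1.7859×0.79335×0.16160 + 0.60876×0.98686×0.97696 = 0.228962 + 0.586919 = 0.815881.
Q̄ = (S₀/π) × [bracket] = (1501/π) × 0.815881 = 389.8 W/m².

Q̄ ≈ 390 W/m²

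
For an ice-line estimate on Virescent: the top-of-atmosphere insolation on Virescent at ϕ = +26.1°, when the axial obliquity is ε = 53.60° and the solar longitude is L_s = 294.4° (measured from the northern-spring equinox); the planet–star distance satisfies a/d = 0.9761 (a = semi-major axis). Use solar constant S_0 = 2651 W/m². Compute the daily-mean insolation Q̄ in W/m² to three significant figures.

Solar declination: sin δ = sin ε · sin L_s = sin 53.60° × sin 294.4° = -0.73300, so δ = -47.139°.
cos h₀ = −tan(+26.1°) tan(-47.139°) = 0.5279, h₀ = 1.0147 rad.
Bracket: h₀ sin ϕ sin δ + cos ϕ cos δ sin h₀ = 1.0147×0.43994×-0.73300 + 0.89803×0.68022×0.84930 = -0.327216 + 0.518802 = 0.191586.
Inverse-square distance factor (a/d)² = 0.9761² = 0.952771.
Q̄ = (S_0/π) × 0.952771 × [bracket] = (2651/π) × 0.952771 × 0.191586 = 154.0 W/m².

Q̄ ≈ 154 W/m²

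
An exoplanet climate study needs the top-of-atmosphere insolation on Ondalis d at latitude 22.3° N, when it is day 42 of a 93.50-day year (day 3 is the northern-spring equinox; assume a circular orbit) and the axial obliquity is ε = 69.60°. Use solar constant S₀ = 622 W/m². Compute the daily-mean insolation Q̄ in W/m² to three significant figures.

Solar longitude: λ_s = 360° × (42 − 3)/93.50 = 150.160°.
sin δ = sin 69.60° × sin 150.160° = 0.46637, so δ = +27.799°.
cos H₀ = −tan(+22.3°) tan(+27.799°) = -0.2162, H₀ = 1.7887 rad.
Bracket: H₀ sin φ sin δ + cos φ cos δ sin H₀ = 1.7887×0.37946×0.46637 + 0.92521×0.88459×0.97634 = 0.316544 + 0.799067 = 1.115611.
Q̄ = (S₀/π) × [bracket] = (622/π) × 1.115611 = 220.9 W/m².

Q̄ ≈ 221 W/m²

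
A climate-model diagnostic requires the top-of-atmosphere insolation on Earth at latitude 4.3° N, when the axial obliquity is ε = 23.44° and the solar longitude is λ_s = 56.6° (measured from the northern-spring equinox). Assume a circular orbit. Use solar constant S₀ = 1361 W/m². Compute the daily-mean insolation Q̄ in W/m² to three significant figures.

Solar declination: sin δ = sin ε · sin λ_s = sin 23.44° × sin 56.6° = 0.33209, so δ = +19.396°.
cos H₀ = −tan(+4.3°) tan(+19.396°) = -0.0265, H₀ = 1.5973 rad.
Bracket: H₀ sin φ sin δ + cos φ cos δ sin H₀ = 1.5973×0.07498×0.33209 + 0.99719×0.94325×0.99965 = 0.039773 + 0.940270 = 0.980043.
Q̄ = (S₀/π) × [bracket] = (1361/π) × 0.980043 = 424.6 W/m².

Q̄ ≈ 425 W/m²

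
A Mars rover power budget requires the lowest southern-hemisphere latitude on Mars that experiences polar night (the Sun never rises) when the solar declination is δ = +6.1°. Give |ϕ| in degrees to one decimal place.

Polar night requires cos h₀ = −tan ϕ tan δ ≥ 1, i.e. tan ϕ tan δ ≤ −1.
The boundary is |tan ϕ| · |tan δ| = 1, so |ϕ| = 90° − |δ| = 90° − 6.1° = 83.9° in the southern hemisphere.

|ϕ| = 83.9°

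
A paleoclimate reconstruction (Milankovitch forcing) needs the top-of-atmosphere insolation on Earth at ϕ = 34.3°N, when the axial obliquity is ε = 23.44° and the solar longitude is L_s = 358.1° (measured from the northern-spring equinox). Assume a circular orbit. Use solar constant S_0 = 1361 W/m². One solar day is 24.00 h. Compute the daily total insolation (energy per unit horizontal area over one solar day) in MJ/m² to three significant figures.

Solar declination: sin δ = sin ε · sin L_s = sin 23.44° × sin 358.1° = -0.01319, so δ = -0.756°.
cos h₀ = −tan(+34.3°) tan(-0.756°) = 0.0090, h₀ = 1.5618 rad.
Bracket: h₀ sin ϕ sin δ + cos ϕ cos δ sin h₀ = 1.5618×0.56353×-0.01319 + 0.82610×0.99991×0.99996 = -0.011609 + 0.825993 = 0.814384.
Q̄ = (S_0/π) × [bracket] = (1361/π) × 0.814384 = 352.81 W/m².
Daily total = Q̄ × 24.00 h × 3600 s/h = 352.81 × 24.00 × 3600 / 10⁶ = 30.48 MJ/m².

30.5 MJ/m²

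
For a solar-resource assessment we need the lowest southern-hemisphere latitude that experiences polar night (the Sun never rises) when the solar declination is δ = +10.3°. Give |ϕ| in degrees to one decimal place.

Polar night requires cos h₀ = −tan ϕ tan δ ≥ 1, i.e. tan ϕ tan δ ≤ −1.
The boundary is |tan ϕ| · |tan δ| = 1, so |ϕ| = 90° − |δ| = 90° − 10.3° = 79.7° in the southern hemisphere.

|ϕ| = 79.7°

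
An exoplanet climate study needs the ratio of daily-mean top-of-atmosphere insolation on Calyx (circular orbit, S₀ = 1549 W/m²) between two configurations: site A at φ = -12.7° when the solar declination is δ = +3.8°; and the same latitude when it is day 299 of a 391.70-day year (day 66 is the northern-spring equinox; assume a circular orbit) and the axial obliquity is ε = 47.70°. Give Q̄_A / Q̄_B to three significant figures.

Q̄_A / Q̄_B ≈ 0.918

— Configuration A (φ=-12.7°):
cos H₀ = −tan(-12.7°) tan(+3.800°) = 0.0150, H₀ = 1.5558 rad.
Bracket: H₀ sin φ sin δ + cos φ cos δ sin H₀ = 1.5558×-0.21985×0.06627 + 0.97553×0.99780×0.99989 = -0.022667 + 0.973277 = 0.950610.
Q̄ = (S₀/π) × [bracket] = (1549/π) × 0.950610 = 468.71 W/m².
— Configuration B (φ=-12.7°):
Solar longitude: λ_s = 360° × (299 − 66)/391.70 = 214.143°.
sin δ = sin 47.70° × sin 214.143° = -0.41513, so δ = -24.528°.
cos H₀ = −tan(-12.7°) tan(-24.528°) = -0.1028, H₀ = 1.6738 rad.
Bracket: H₀ sin φ sin δ + cos φ cos δ sin H₀ = 1.6738×-0.21985×-0.41513 + 0.97553×0.90976×0.99470 = 0.152762 + 0.882794 = 1.035556.
Q̄ = (S₀/π) × [bracket] = (1549/π) × 1.035556 = 510.59 W/m².
Ratio Q̄_A / Q̄_B = 468.71 / 510.59 = 0.9180.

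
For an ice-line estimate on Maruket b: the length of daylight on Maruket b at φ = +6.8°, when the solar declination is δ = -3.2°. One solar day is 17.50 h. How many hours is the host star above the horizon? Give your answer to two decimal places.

8.71 h

cos H₀ = −tan φ · tan δ = −tan(+6.8°) × tan(-3.200°) = 0.0067, so H₀ = 1.5641 rad = 89.62°.
Daylight = 2H₀/(2π) × 17.50 h = (1.5641/π) × 17.50 = 8.71 h.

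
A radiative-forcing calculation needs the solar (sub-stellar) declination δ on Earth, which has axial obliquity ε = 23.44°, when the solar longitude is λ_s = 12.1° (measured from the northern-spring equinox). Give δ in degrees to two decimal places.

δ = +4.78°

sin δ = sin ε · sin λ_s = sin 23.44° × sin 12.1° = 0.083384.
δ = arcsin(0.083384) = +4.78°.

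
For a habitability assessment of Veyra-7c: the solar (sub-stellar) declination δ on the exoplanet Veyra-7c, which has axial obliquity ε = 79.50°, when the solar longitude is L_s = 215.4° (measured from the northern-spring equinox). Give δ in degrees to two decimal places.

sin δ = sin ε · sin L_s = sin 79.50° × sin 215.4° = -0.569581.
δ = arcsin(-0.569581) = -34.72°.

δ = -34.72°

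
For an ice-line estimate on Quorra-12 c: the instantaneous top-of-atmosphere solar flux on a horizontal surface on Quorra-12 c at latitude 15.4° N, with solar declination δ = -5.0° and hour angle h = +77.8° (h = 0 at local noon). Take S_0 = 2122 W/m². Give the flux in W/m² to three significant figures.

cos θ_z = sin ϕ sin δ + cos ϕ cos δ cos h = -0.023145 + 0.202962 = 0.179817.
Flux = S_0 · cos θ_z = 2122 × 0.179817 = 381.6 W/m².

382 W/m²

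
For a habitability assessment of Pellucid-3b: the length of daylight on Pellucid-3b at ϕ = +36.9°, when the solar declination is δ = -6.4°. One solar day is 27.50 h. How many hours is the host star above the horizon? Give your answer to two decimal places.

13.01 h

cos h₀ = −tan ϕ · tan δ = −tan(+36.9°) × tan(-6.400°) = 0.0842, so h₀ = 1.4865 rad = 85.17°.
Daylight = 2h₀/(2π) × 27.50 h = (1.4865/π) × 27.50 = 13.01 h.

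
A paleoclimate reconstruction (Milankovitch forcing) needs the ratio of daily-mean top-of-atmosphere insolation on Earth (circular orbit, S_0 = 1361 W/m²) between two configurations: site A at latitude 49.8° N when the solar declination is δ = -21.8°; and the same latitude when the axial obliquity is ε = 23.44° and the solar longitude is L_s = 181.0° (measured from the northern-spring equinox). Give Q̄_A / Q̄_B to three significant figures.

Q̄_A / Q̄_B ≈ 0.349

— Configuration A (ϕ=+49.8°):
cos h₀ = −tan(+49.8°) tan(-21.800°) = 0.4733, h₀ = 1.0778 rad.
Bracket: h₀ sin ϕ sin δ + cos ϕ cos δ sin h₀ = 1.0778×0.76380×-0.37137 + 0.64546×0.92849×0.88090 = -0.305721 + 0.527926 = 0.222205.
Q̄ = (S_0/π) × [bracket] = (1361/π) × 0.222205 = 96.264 W/m².
— Configuration B (ϕ=+49.8°):
Solar declination: sin δ = sin ε · sin L_s = sin 23.44° × sin 181.0° = -0.00694, so δ = -0.398°.
cos h₀ = −tan(+49.8°) tan(-0.398°) = 0.0082, h₀ = 1.5626 rad.
Bracket: h₀ sin ϕ sin δ + cos ϕ cos δ sin h₀ = 1.5626×0.76380×-0.00694 + 0.64546×0.99998×0.99997 = -0.008283 + 0.645428 = 0.637145.
Q̄ = (S_0/π) × [bracket] = (1361/π) × 0.637145 = 276.02 W/m².
Ratio Q̄_A / Q̄_B = 96.264 / 276.02 = 0.3488.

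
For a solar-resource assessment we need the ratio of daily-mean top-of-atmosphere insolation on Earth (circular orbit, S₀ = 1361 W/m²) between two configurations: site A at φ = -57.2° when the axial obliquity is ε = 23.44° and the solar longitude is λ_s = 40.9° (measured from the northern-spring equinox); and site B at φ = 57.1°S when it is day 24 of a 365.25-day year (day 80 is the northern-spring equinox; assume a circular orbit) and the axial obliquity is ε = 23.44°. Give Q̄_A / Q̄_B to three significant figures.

— Configuration A (φ=-57.2°):
Solar declination: sin δ = sin ε · sin λ_s = sin 23.44° × sin 40.9° = 0.26045, so δ = +15.097°.
cos H₀ = −tan(-57.2°) tan(+15.097°) = 0.4186, H₀ = 1.1389 rad.
Bracket: H₀ sin φ sin δ + cos φ cos δ sin H₀ = 1.1389×-0.84057×0.26045 + 0.54171×0.96549×0.90818 = -0.249335 + 0.474992 = 0.225657.
Q̄ = (S₀/π) × [bracket] = (1361/π) × 0.225657 = 97.759 W/m².
— Configuration B (φ=-57.1°):
Solar longitude: λ_s = 360° × (24 − 80)/365.25 = -55.195°, i.e. -55.195° + 360° = 304.805°.
sin δ = sin 23.44° × sin 304.805° = -0.32662, so δ = -19.064°.
cos H₀ = −tan(-57.1°) tan(-19.064°) = -0.5342, H₀ = 2.1343 rad.
Bracket: H₀ sin φ sin δ + cos φ cos δ sin H₀ = 2.1343×-0.83962×-0.32662 + 0.54317×0.94515×0.84537 = 0.585303 + 0.433994 = 1.019297.
Q̄ = (S₀/π) × [bracket] = (1361/π) × 1.019297 = 441.58 W/m².
Ratio Q̄_A / Q̄_B = 97.759 / 441.58 = 0.2214.

Q̄_A / Q̄_B ≈ 0.221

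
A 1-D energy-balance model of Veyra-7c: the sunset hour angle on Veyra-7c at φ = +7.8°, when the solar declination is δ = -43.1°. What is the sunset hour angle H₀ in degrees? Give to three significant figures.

cos H₀ = −tan φ · tan δ = −tan(+7.8°) × tan(-43.100°) = 0.1282, so H₀ = 1.4423 rad = 82.64°.

H₀ = 82.6°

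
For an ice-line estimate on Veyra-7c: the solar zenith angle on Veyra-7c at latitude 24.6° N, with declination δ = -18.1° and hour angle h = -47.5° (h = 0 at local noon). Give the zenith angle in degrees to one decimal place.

cos θ_z = sin ϕ sin δ + cos ϕ cos δ cos h = -0.129329 + 0.583874 = 0.454545.
θ_z = arccos(0.454545) = 63.0°.

θ_z = 63.0°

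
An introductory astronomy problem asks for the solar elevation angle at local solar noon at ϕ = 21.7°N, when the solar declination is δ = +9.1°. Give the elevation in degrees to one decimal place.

At local noon the hour angle is zero, so the zenith angle equals |ϕ − δ| = |+21.7° − (+9.100°)| = 12.600°.
Elevation = 90° − 12.600° = 77.4°.

77.4°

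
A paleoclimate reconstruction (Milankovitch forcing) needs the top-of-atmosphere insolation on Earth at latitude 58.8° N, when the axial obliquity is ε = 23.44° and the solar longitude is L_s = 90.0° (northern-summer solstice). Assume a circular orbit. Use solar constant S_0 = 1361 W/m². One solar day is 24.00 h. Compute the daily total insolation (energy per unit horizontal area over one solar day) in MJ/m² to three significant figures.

Solar declination: sin δ = sin ε · sin L_s = sin 23.44° × sin 90.0° = 0.39779, so δ = +23.440°.
cos h₀ = −tan(+58.8°) tan(+23.440°) = -0.7159, h₀ = 2.3687 rad.
Bracket: h₀ sin ϕ sin δ + cos ϕ cos δ sin h₀ = 2.3687×0.85536×0.39779 + 0.51803×0.91748×0.69820 = 0.805959 + 0.331842 = 1.137801.
Q̄ = (S_0/π) × [bracket] = (1361/π) × 1.137801 = 492.92 W/m².
Daily total = Q̄ × 24.00 h × 3600 s/h = 492.92 × 24.00 × 3600 / 10⁶ = 42.59 MJ/m².

42.6 MJ/m²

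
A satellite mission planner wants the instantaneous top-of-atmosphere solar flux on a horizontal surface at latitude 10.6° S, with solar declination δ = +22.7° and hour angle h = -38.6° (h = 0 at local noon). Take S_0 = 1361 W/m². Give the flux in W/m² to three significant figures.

cos θ_z = sin ϕ sin δ + cos ϕ cos δ cos h = -0.070988 + 0.708679 = 0.637691.
Flux = S_0 · cos θ_z = 1361 × 0.637691 = 867.9 W/m².

868 W/m²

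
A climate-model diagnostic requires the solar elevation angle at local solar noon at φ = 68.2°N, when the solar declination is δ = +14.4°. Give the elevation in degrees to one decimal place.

36.2°

At local noon the hour angle is zero, so the zenith angle equals |φ − δ| = |+68.2° − (+14.400°)| = 53.800°.
Elevation = 90° − 53.800° = 36.2°.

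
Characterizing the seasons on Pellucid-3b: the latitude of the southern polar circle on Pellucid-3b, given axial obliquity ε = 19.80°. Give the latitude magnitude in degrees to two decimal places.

70.20°

The polar circle is the lowest latitude that experiences at least one full rotation of continuous darkness at the northern-summer solstice; it lies at |φ| = 90° − ε = 90° − 19.80° = 70.20°.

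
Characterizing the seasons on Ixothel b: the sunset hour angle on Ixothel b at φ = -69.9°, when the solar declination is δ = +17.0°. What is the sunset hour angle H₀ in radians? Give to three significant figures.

H₀ = 0.582 rad

cos H₀ = −tan φ · tan δ = −tan(-69.9°) × tan(+17.000°) = 0.8354, so H₀ = 0.5818 rad = 33.34°.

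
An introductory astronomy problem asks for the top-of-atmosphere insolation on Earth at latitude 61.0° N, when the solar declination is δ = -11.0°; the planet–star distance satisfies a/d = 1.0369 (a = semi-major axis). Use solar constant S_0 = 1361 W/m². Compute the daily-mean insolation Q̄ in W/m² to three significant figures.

Q̄ ≈ 113 W/m²

cos h₀ = −tan(+61.0°) tan(-11.000°) = 0.3507, h₀ = 1.2125 rad.
Bracket: h₀ sin ϕ sin δ + cos ϕ cos δ sin h₀ = 1.2125×0.87462×-0.19081 + 0.48481×0.98163×0.93650 = -0.202350 + 0.445684 = 0.243334.
Inverse-square distance factor (a/d)² = 1.0369² = 1.075162.
Q̄ = (S_0/π) × 1.075162 × [bracket] = (1361/π) × 1.075162 × 0.243334 = 113.3 W/m².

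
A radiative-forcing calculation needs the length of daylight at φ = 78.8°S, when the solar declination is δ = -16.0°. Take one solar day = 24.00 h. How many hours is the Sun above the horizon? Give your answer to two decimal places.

Sunrise equation: cos H₀ = −tan φ · tan δ = -1.4482 ≤ −1, so the Sun never sets (polar day) and H₀ = π.
Daylight = 2H₀/(2π) × 24.00 h = (3.1416/π) × 24.00 = 24.00 h.

24.00 h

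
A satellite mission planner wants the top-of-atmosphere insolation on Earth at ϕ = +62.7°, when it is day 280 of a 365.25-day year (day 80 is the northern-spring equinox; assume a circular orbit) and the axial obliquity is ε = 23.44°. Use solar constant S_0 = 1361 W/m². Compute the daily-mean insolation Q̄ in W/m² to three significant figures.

Solar longitude: L_s = 360° × (280 − 80)/365.25 = 197.125°.
sin δ = sin 23.44° × sin 197.125° = -0.11713, so δ = -6.727°.
cos h₀ = −tan(+62.7°) tan(-6.727°) = 0.2285, h₀ = 1.3402 rad.
Bracket: h₀ sin ϕ sin δ + cos ϕ cos δ sin h₀ = 1.3402×0.88862×-0.11713 + 0.45865×0.99312×0.97354 = -0.139493 + 0.443442 = 0.303949.
Q̄ = (S_0/π) × [bracket] = (1361/π) × 0.303949 = 131.7 W/m².

Q̄ ≈ 132 W/m²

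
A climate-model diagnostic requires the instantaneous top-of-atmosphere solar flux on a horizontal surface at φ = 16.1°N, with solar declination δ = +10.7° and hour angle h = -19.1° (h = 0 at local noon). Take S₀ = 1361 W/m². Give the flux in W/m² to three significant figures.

1.28e+03 W/m²

cos θ_z = sin φ sin δ + cos φ cos δ cos h = 0.051488 + 0.892102 = 0.943590.
Flux = S₀ · cos θ_z = 1361 × 0.943590 = 1284 W/m².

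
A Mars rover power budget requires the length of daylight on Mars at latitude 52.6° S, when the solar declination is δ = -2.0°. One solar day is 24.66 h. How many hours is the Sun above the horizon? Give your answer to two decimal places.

12.69 h

cos H₀ = −tan φ · tan δ = −tan(-52.6°) × tan(-2.000°) = -0.0457, so H₀ = 1.6165 rad = 92.62°.
Daylight = 2H₀/(2π) × 24.66 h = (1.6165/π) × 24.66 = 12.69 h.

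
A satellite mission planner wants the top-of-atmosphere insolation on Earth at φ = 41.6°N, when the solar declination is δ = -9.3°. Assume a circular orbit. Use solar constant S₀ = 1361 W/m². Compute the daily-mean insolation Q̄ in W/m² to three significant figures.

cos H₀ = −tan(+41.6°) tan(-9.300°) = 0.1454, H₀ = 1.4249 rad.
Bracket: H₀ sin φ sin δ + cos φ cos δ sin H₀ = 1.4249×0.66393×-0.16160 + 0.74780×0.98686×0.98937 = -0.152879 + 0.730129 = 0.577250.
Q̄ = (S₀/π) × [bracket] = (1361/π) × 0.577250 = 250.1 W/m².

Q̄ ≈ 250 W/m²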